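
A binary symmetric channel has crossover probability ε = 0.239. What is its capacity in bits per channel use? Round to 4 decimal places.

0.2066 bits

Binary symmetric channel: C = 1 − h₂(ε) where h₂ is the binary entropy function.
h₂(0.239) = −0.239·log₂0.239 − 0.761·log₂0.761 = 0.7934.
C = 1 − 0.7934 = 0.2066 bits per channel use.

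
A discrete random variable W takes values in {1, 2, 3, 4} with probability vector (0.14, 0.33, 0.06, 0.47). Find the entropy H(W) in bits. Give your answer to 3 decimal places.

1.680 bits

H(W) = −Σ p·log₂ p.
  −(0.14)·log₂(0.14) = 0.3971
  −(0.33)·log₂(0.33) = 0.5278
  −(0.06)·log₂(0.06) = 0.2435
  −(0.47)·log₂(0.47) = 0.5120
Sum: 0.3971 + 0.5278 + 0.2435 + 0.5120 = 1.680 bits.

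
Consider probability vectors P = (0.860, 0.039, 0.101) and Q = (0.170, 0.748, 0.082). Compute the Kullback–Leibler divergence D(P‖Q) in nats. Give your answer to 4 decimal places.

1.3000 nats

D(P‖Q) = Σ p·ln(p/q).
  0.860·ln(0.860/0.170) = 1.39418
  0.039·ln(0.039/0.748) = -0.11520
  0.101·ln(0.101/0.082) = 0.02105
D(P‖Q) = 1.3000 nats.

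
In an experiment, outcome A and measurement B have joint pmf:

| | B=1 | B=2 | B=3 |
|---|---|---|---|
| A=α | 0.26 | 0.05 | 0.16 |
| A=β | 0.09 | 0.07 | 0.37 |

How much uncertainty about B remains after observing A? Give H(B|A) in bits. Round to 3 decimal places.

1.259 bits

Chain rule: H(B|A) = H(A,B) − H(A).
Marginals: p(A) = (0.4700, 0.5300), p(B) = (0.3500, 0.1200, 0.5300).
H(A,B) = 2.2563 bits; H(A) = 0.9974 bits.
H(B|A) = 2.2563 − 0.9974 = 1.259 bits.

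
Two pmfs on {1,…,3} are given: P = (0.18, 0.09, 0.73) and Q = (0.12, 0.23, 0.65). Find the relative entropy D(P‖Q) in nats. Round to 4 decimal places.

0.0733 nats

D(P‖Q) = Σ p·ln(p/q).
  0.18·ln(0.18/0.12) = 0.07298
  0.09·ln(0.09/0.23) = -0.08444
  0.73·ln(0.73/0.65) = 0.08473
D(P‖Q) = 0.0733 nats.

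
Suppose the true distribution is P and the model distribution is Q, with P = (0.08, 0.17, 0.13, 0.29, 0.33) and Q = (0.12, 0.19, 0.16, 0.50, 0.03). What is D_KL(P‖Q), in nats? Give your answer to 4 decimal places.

D(P‖Q) = Σ p·ln(p/q).
  0.08·ln(0.08/0.12) = -0.03244
  0.17·ln(0.17/0.19) = -0.01891
  0.13·ln(0.13/0.16) = -0.02699
  0.29·ln(0.29/0.50) = -0.15797
  0.33·ln(0.33/0.03) = 0.79131
D(P‖Q) = 0.5550 nats.

0.5550 nats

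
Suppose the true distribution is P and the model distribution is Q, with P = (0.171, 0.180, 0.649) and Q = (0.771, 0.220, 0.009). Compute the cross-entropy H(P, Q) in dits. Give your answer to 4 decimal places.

H(P,Q) = −Σ p·log₁₀ q.
  −0.171·log₁₀(0.771) = 0.01931
  −0.180·log₁₀(0.220) = 0.11836
  −0.649·log₁₀(0.009) = 1.32770
H(P,Q) = 1.4654 dits.

1.4654 dits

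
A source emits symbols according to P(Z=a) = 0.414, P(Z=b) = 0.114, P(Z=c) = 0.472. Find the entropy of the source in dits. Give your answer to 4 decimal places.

H(Z) = −Σ p·log₁₀ p.
  −(0.414)·log₁₀(0.414) = 0.15856
  −(0.114)·log₁₀(0.114) = 0.10751
  −(0.472)·log₁₀(0.472) = 0.15390
Sum: 0.15856 + 0.10751 + 0.15390 = 0.4200 dits.

0.4200 dits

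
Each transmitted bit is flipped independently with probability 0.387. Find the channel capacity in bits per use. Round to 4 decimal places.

0.0372 bits

Binary symmetric channel: C = 1 − h₂(ε) where h₂ is the binary entropy function.
h₂(0.387) = −0.387·log₂0.387 − 0.613·log₂0.613 = 0.9628.
C = 1 − 0.9628 = 0.0372 bits per channel use.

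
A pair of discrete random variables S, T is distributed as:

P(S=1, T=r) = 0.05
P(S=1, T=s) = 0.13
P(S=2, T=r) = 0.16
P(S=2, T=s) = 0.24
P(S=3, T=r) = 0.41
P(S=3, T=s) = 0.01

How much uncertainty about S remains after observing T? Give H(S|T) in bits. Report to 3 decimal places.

1.152 bits

Chain rule: H(S|T) = H(S,T) − H(T).
Marginals: p(S) = (0.1800, 0.4000, 0.4200), p(T) = (0.6200, 0.3800).
H(S,T) = 2.1097 bits; H(T) = 0.9580 bits.
H(S|T) = 2.1097 − 0.9580 = 1.152 bits.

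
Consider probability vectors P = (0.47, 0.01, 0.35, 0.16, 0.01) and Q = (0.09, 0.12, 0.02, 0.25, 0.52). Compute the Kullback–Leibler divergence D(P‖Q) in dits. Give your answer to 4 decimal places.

0.7135 dits

D(P‖Q) = Σ p·log₁₀(p/q).
  0.47·log₁₀(0.47/0.09) = 0.33739
  0.01·log₁₀(0.01/0.12) = -0.01079
  0.35·log₁₀(0.35/0.02) = 0.43506
  0.16·log₁₀(0.16/0.25) = -0.03101
  0.01·log₁₀(0.01/0.52) = -0.01716
D(P‖Q) = 0.7135 dits.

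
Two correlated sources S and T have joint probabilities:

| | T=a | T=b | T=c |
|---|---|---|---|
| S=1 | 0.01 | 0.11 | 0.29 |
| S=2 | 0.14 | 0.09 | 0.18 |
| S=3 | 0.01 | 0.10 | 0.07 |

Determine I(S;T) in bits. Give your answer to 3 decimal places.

0.167 bits

Marginals: p(S) = (0.4100, 0.4100, 0.1800), p(T) = (0.1600, 0.3000, 0.5400).
I(S;T) = H(S) + H(T) − H(S,T).
H(S) = 1.5001, H(T) = 1.4241, H(S,T) = 2.7569.
I(S;T) = 1.5001 + 1.4241 − 2.7569 = 0.167 bits.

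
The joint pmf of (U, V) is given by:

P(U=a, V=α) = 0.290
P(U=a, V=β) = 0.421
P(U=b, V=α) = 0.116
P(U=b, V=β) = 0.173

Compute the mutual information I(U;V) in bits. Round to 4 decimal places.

Marginals: p(U) = (0.7110, 0.2890), p(V) = (0.4060, 0.5940).
I(U;V) = Σ p(x,y)·log₂[p(x,y)/(p(x)p(y))].
  (a,α): 0.290·log₂(1.0046) = 0.00193
  (a,β): 0.421·log₂(0.9968) = -0.00192
  (b,α): 0.116·log₂(0.9886) = -0.00191
  (b,β): 0.173·log₂(1.0078) = 0.00193
Sum = 0.0000 bits.

0.0000 bits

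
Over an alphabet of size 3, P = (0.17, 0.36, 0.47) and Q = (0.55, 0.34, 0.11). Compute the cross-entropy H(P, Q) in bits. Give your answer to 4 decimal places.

H(P,Q) = −Σ p·log₂ q.
  −0.17·log₂(0.55) = 0.14662
  −0.36·log₂(0.34) = 0.56030
  −0.47·log₂(0.11) = 1.49668
H(P,Q) = 2.2036 bits.

2.2036 bits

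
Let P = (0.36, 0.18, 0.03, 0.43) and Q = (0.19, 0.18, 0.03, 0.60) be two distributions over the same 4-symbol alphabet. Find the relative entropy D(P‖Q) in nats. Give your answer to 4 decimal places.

D(P‖Q) = Σ p·ln(p/q).
  0.36·ln(0.36/0.19) = 0.23007
  0.18·ln(0.18/0.18) = 0.00000
  0.03·ln(0.03/0.03) = 0.00000
  0.43·ln(0.43/0.60) = -0.14325
D(P‖Q) = 0.0868 nats.

0.0868 nats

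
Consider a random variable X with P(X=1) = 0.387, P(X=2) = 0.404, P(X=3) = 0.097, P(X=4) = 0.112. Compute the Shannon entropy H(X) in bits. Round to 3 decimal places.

1.739 bits

H(X) = −Σ p·log₂ p.
  −(0.387)·log₂(0.387) = 0.5300
  −(0.404)·log₂(0.404) = 0.5283
  −(0.097)·log₂(0.097) = 0.3265
  −(0.112)·log₂(0.112) = 0.3537
Sum: 0.5300 + 0.5283 + 0.3265 + 0.3537 = 1.739 bits.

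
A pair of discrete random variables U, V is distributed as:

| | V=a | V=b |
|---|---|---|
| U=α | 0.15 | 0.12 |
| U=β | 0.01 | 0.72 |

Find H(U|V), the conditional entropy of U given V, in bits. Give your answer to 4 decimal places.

0.5510 bits

Chain rule: H(U|V) = H(U,V) − H(V).
Marginals: p(U) = (0.2700, 0.7300), p(V) = (0.1600, 0.8400).
H(U,V) = 1.1853 bits; H(V) = 0.6343 bits.
H(U|V) = 1.1853 − 0.6343 = 0.5510 bits.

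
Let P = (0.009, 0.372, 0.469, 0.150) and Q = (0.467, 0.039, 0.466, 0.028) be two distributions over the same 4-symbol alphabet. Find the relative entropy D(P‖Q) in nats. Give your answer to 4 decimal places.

D(P‖Q) = Σ p·ln(p/q).
  0.009·ln(0.009/0.467) = -0.03554
  0.372·ln(0.372/0.039) = 0.83898
  0.469·ln(0.469/0.466) = 0.00301
  0.150·ln(0.150/0.028) = 0.25176
D(P‖Q) = 1.0582 nats.

1.0582 nats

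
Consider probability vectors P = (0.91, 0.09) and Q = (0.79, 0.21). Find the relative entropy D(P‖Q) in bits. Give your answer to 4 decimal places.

D(P‖Q) = Σ p·log₂(p/q).
  0.91·log₂(0.91/0.79) = 0.18565
  0.09·log₂(0.09/0.21) = -0.11002
D(P‖Q) = 0.0756 bits.

0.0756 bits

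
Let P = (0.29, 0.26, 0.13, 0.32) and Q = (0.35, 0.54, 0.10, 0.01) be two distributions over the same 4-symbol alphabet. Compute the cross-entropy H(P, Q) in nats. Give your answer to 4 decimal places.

H(P,Q) = −Σ p·ln q.
  −0.29·ln(0.35) = 0.30445
  −0.26·ln(0.54) = 0.16021
  −0.13·ln(0.10) = 0.29934
  −0.32·ln(0.01) = 1.47365
H(P,Q) = 2.2376 nats.

2.2376 nats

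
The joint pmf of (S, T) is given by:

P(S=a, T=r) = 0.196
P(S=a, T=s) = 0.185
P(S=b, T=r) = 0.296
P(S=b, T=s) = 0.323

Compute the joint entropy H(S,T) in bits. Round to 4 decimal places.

H(S,T) = −Σ p(x,y)·log₂ p(x,y) over all 4 cells.
  cell (a,r): −0.196·log₂0.196 = 0.46081
  cell (a,s): −0.185·log₂0.185 = 0.45036
  cell (b,r): −0.296·log₂0.296 = 0.51987
  cell (b,s): −0.323·log₂0.323 = 0.52662
Sum = 1.9577 bits.

1.9577 bits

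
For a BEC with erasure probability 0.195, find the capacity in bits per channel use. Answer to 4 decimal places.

0.8050 bits

Binary erasure channel: capacity C = 1 − ε.
C = 1 − 0.195 = 0.8050 bits per channel use.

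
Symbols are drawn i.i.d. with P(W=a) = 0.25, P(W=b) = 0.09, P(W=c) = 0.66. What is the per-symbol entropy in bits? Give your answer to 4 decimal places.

H(W) = −Σ p·log₂ p.
  −(0.25)·log₂(0.25) = 0.50000
  −(0.09)·log₂(0.09) = 0.31265
  −(0.66)·log₂(0.66) = 0.39564
Sum: 0.50000 + 0.31265 + 0.39564 = 1.2083 bits.

1.2083 bits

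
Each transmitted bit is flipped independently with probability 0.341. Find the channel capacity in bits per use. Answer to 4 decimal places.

0.0742 bits

Binary symmetric channel: C = 1 − h₂(ε) where h₂ is the binary entropy function.
h₂(0.341) = −0.341·log₂0.341 − 0.659·log₂0.659 = 0.9258.
C = 1 − 0.9258 = 0.0742 bits per channel use.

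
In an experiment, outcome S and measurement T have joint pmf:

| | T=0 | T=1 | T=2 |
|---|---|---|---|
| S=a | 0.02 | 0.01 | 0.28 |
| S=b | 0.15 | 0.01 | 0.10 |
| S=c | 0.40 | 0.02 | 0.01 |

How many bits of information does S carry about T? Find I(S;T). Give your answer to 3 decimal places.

0.520 bits

Marginals: p(S) = (0.3100, 0.2600, 0.4300), p(T) = (0.5700, 0.0400, 0.3900).
I(S;T) = Σ p(x,y)·log₂[p(x,y)/(p(x)p(y))].
  (a,0): 0.02·log₂(0.1132) = -0.0629
  (a,1): 0.01·log₂(0.8065) = -0.0031
  (a,2): 0.28·log₂(2.3160) = 0.3393
  (b,0): 0.15·log₂(1.0121) = 0.0026
  (b,1): 0.01·log₂(0.9615) = -0.0006
  (b,2): 0.10·log₂(0.9862) = -0.0020
  (c,0): 0.40·log₂(1.6320) = 0.2827
  (c,1): 0.02·log₂(1.1628) = 0.0044
  (c,2): 0.01·log₂(0.0596) = -0.0407
Sum = 0.520 bits.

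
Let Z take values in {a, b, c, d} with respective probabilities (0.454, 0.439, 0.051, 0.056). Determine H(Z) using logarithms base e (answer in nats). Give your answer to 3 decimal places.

1.033 nats

H(Z) = −Σ p·ln p.
  −(0.454)·ln(0.454) = 0.3585
  −(0.439)·ln(0.439) = 0.3614
  −(0.051)·ln(0.051) = 0.1518
  −(0.056)·ln(0.056) = 0.1614
Sum: 0.3585 + 0.3614 + 0.1518 + 0.1614 = 1.033 nats.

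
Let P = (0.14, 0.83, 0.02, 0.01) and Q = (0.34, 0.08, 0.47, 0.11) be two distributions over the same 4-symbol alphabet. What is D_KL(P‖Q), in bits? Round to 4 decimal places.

D(P‖Q) = Σ p·log₂(p/q).
  0.14·log₂(0.14/0.34) = -0.17922
  0.83·log₂(0.83/0.08) = 2.80128
  0.02·log₂(0.02/0.47) = -0.09109
  0.01·log₂(0.01/0.11) = -0.03459
D(P‖Q) = 2.4964 bits.

2.4964 bits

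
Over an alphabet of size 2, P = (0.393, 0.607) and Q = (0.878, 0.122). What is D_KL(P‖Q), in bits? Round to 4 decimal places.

D(P‖Q) = Σ p·log₂(p/q).
  0.393·log₂(0.393/0.878) = -0.45576
  0.607·log₂(0.607/0.122) = 1.40509
D(P‖Q) = 0.9493 bits.

0.9493 bits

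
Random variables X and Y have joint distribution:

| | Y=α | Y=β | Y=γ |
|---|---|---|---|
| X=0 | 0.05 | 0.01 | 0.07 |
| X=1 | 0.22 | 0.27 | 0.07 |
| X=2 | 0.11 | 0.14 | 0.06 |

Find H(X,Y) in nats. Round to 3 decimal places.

H(X,Y) = −Σ p(x,y)·ln p(x,y) over all 9 cells.
  cell (0,α): −0.05·ln0.05 = 0.1498
  cell (0,β): −0.01·ln0.01 = 0.0461
  cell (0,γ): −0.07·ln0.07 = 0.1861
  cell (1,α): −0.22·ln0.22 = 0.3331
  cell (1,β): −0.27·ln0.27 = 0.3535
  cell (1,γ): −0.07·ln0.07 = 0.1861
  cell (2,α): −0.11·ln0.11 = 0.2428
  cell (2,β): −0.14·ln0.14 = 0.2753
  cell (2,γ): −0.06·ln0.06 = 0.1688
Sum = 1.942 nats.

1.942 nats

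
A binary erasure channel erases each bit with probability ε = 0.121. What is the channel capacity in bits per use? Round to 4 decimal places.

Binary erasure channel: capacity C = 1 − ε.
C = 1 − 0.121 = 0.8790 bits per channel use.

0.8790 bits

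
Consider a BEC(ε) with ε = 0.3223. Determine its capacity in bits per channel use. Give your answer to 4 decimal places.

0.6777 bits

Binary erasure channel: capacity C = 1 − ε.
C = 1 − 0.3223 = 0.6777 bits per channel use.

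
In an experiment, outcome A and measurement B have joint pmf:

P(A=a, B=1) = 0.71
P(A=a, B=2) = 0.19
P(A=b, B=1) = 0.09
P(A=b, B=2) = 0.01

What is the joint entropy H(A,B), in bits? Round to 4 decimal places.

1.1851 bits

H(A,B) = −Σ p(x,y)·log₂ p(x,y) over all 4 cells.
  cell (a,1): −0.71·log₂0.71 = 0.35082
  cell (a,2): −0.19·log₂0.19 = 0.45523
  cell (b,1): −0.09·log₂0.09 = 0.31265
  cell (b,2): −0.01·log₂0.01 = 0.06644
Sum = 1.1851 bits.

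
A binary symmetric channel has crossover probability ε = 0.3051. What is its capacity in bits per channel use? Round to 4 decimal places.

Binary symmetric channel: C = 1 − h₂(ε) where h₂ is the binary entropy function.
h₂(0.3051) = −0.3051·log₂0.3051 − 0.6949·log₂0.6949 = 0.8874.
C = 1 − 0.8874 = 0.1126 bits per channel use.

0.1126 bits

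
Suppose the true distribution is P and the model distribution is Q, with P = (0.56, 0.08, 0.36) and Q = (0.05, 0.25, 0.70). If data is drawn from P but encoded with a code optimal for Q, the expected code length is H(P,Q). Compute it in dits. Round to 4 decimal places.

0.8325 dits

H(P,Q) = −Σ p·log₁₀ q.
  −0.56·log₁₀(0.05) = 0.72858
  −0.08·log₁₀(0.25) = 0.04816
  −0.36·log₁₀(0.70) = 0.05576
H(P,Q) = 0.8325 dits.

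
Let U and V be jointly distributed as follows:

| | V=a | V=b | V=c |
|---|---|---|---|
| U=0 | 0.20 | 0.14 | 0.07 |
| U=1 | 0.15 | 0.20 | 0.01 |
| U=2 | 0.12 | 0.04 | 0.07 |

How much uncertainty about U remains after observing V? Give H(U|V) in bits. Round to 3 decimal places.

1.440 bits

Marginals: p(U) = (0.4100, 0.3600, 0.2300), p(V) = (0.4700, 0.3800, 0.1500).
H(U|V) = Σ p(V) · H(U|V=·).
  V=a: p=0.4700, H(U|V=a) = 1.5533
  V=b: p=0.3800, H(U|V=b) = 1.3600
  V=c: p=0.1500, H(U|V=c) = 1.2867
Weighted sum = 1.440 bits.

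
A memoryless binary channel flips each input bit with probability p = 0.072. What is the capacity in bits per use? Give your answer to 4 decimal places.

0.6267 bits

Binary symmetric channel: C = 1 − h₂(ε) where h₂ is the binary entropy function.
h₂(0.072) = −0.072·log₂0.072 − 0.928·log₂0.928 = 0.3733.
C = 1 − 0.3733 = 0.6267 bits per channel use.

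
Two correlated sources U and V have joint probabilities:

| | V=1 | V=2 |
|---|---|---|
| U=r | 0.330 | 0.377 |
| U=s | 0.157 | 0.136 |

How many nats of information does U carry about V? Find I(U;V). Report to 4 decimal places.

0.0020 nats

Marginals: p(U) = (0.7070, 0.2930), p(V) = (0.4870, 0.5130).
I(U;V) = H(U) + H(V) − H(U,V).
H(U) = 0.6048, H(V) = 0.6928, H(U,V) = 1.2956.
I(U;V) = 0.6048 + 0.6928 − 1.2956 = 0.0020 nats.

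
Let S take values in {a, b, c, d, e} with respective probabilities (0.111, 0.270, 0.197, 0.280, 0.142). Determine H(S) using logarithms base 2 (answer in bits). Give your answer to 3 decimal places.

2.238 bits

H(S) = −Σ p·log₂ p.
  −(0.111)·log₂(0.111) = 0.3520
  −(0.270)·log₂(0.270) = 0.5100
  −(0.197)·log₂(0.197) = 0.4617
  −(0.280)·log₂(0.280) = 0.5142
  −(0.142)·log₂(0.142) = 0.3999
Sum: 0.3520 + 0.5100 + 0.4617 + 0.5142 + 0.3999 = 2.238 bits.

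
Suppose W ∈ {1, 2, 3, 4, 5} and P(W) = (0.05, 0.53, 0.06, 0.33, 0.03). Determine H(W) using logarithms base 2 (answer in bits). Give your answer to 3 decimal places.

H(W) = −Σ p·log₂ p.
  −(0.05)·log₂(0.05) = 0.2161
  −(0.53)·log₂(0.53) = 0.4854
  −(0.06)·log₂(0.06) = 0.2435
  −(0.33)·log₂(0.33) = 0.5278
  −(0.03)·log₂(0.03) = 0.1518
Sum: 0.2161 + 0.4854 + 0.2435 + 0.5278 + 0.1518 = 1.625 bits.

1.625 bits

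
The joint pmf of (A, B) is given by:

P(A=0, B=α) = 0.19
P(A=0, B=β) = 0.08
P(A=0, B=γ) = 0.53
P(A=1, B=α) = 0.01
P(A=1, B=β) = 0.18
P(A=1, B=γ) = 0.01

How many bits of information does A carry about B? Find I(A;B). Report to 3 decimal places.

Marginals: p(A) = (0.8000, 0.2000), p(B) = (0.2000, 0.2600, 0.5400).
I(A;B) = H(A) + H(B) − H(A,B).
H(A) = 0.7219, H(B) = 1.4497, H(A,B) = 1.8104.
I(A;B) = 0.7219 + 1.4497 − 1.8104 = 0.361 bits.

0.361 bits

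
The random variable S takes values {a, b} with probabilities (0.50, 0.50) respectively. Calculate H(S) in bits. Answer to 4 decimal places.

H(S) = −Σ p·log₂ p.
  −(0.50)·log₂(0.50) = 0.50000
  −(0.50)·log₂(0.50) = 0.50000
Sum: 0.50000 + 0.50000 = 1.0000 bits.

1.0000 bits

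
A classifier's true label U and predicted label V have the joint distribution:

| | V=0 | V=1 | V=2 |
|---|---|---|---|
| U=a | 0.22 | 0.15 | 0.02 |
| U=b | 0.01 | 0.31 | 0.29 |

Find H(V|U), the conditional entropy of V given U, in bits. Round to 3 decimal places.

Marginals: p(U) = (0.3900, 0.6100), p(V) = (0.2300, 0.4600, 0.3100).
H(V|U) = Σ p(U) · H(V|U=·).
  U=a: p=0.3900, H(V|U=a) = 1.2159
  U=b: p=0.6100, H(V|U=b) = 1.1035
Weighted sum = 1.147 bits.

1.147 bits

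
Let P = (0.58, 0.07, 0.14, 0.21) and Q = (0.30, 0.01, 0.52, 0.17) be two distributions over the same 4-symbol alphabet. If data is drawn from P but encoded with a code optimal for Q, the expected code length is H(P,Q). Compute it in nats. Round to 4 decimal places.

1.4843 nats

H(P,Q) = −Σ p·ln q.
  −0.58·ln(0.30) = 0.69830
  −0.07·ln(0.01) = 0.32236
  −0.14·ln(0.52) = 0.09155
  −0.21·ln(0.17) = 0.37211
H(P,Q) = 1.4843 nats.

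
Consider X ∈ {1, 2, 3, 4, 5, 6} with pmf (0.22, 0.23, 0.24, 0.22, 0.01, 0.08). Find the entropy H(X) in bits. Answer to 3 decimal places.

H(X) = −Σ p·log₂ p.
  −(0.22)·log₂(0.22) = 0.4806
  −(0.23)·log₂(0.23) = 0.4877
  −(0.24)·log₂(0.24) = 0.4941
  −(0.22)·log₂(0.22) = 0.4806
  −(0.01)·log₂(0.01) = 0.0664
  −(0.08)·log₂(0.08) = 0.2915
Sum: 0.4806 + 0.4877 + 0.4941 + 0.4806 + 0.0664 + 0.2915 = 2.301 bits.

2.301 bits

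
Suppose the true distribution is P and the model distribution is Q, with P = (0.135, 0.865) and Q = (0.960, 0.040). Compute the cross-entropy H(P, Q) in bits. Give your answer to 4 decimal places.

4.0249 bits

H(P,Q) = −Σ p·log₂ q.
  −0.135·log₂(0.960) = 0.00795
  −0.865·log₂(0.040) = 4.01694
H(P,Q) = 4.0249 bits.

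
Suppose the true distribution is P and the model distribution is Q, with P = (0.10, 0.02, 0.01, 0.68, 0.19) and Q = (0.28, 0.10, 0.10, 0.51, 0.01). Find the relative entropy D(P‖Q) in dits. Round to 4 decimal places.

0.2592 dits

D(P‖Q) = Σ p·log₁₀(p/q).
  0.10·log₁₀(0.10/0.28) = -0.04472
  0.02·log₁₀(0.02/0.10) = -0.01398
  0.01·log₁₀(0.01/0.10) = -0.01000
  0.68·log₁₀(0.68/0.51) = 0.08496
  0.19·log₁₀(0.19/0.01) = 0.24296
D(P‖Q) = 0.2592 dits.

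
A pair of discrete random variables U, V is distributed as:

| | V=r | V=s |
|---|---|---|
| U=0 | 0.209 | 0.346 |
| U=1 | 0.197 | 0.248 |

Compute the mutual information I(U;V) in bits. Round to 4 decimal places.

0.0032 bits

Marginals: p(U) = (0.5550, 0.4450), p(V) = (0.4060, 0.5940).
I(U;V) = Σ p(x,y)·log₂[p(x,y)/(p(x)p(y))].
  (0,r): 0.209·log₂(0.9275) = -0.02268
  (0,s): 0.346·log₂(1.0495) = 0.02413
  (1,r): 0.197·log₂(1.0904) = 0.02459
  (1,s): 0.248·log₂(0.9382) = -0.02282
Sum = 0.0032 bits.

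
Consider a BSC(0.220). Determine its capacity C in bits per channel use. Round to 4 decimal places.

0.2398 bits

Binary symmetric channel: C = 1 − h₂(ε) where h₂ is the binary entropy function.
h₂(0.220) = −0.220·log₂0.220 − 0.780·log₂0.780 = 0.7602.
C = 1 − 0.7602 = 0.2398 bits per channel use.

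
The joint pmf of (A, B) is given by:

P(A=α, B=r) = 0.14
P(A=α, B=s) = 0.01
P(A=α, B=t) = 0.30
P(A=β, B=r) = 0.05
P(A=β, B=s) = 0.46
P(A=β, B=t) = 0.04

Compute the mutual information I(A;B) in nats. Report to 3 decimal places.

0.407 nats

Marginals: p(A) = (0.4500, 0.5500), p(B) = (0.1900, 0.4700, 0.3400).
I(A;B) = Σ p(x,y)·ln[p(x,y)/(p(x)p(y))].
  (α,r): 0.14·ln(1.6374) = 0.0690
  (α,s): 0.01·ln(0.0473) = -0.0305
  (α,t): 0.30·ln(1.9608) = 0.2020
  (β,r): 0.05·ln(0.4785) = -0.0369
  (β,s): 0.46·ln(1.7795) = 0.2651
  (β,t): 0.04·ln(0.2139) = -0.0617
Sum = 0.407 nats.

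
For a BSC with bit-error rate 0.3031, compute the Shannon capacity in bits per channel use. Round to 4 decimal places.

Binary symmetric channel: C = 1 − h₂(ε) where h₂ is the binary entropy function.
h₂(0.3031) = −0.3031·log₂0.3031 − 0.6969·log₂0.6969 = 0.8850.
C = 1 − 0.8850 = 0.1150 bits per channel use.

0.1150 bits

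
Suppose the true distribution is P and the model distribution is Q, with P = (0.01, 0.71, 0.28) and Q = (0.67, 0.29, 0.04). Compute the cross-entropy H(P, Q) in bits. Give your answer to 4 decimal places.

H(P,Q) = −Σ p·log₂ q.
  −0.01·log₂(0.67) = 0.00578
  −0.71·log₂(0.29) = 1.26797
  −0.28·log₂(0.04) = 1.30028
H(P,Q) = 2.5740 bits.

2.5740 bits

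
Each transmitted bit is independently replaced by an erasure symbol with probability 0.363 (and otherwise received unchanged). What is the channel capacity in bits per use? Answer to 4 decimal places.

Binary erasure channel: capacity C = 1 − ε.
C = 1 − 0.363 = 0.6370 bits per channel use.

0.6370 bits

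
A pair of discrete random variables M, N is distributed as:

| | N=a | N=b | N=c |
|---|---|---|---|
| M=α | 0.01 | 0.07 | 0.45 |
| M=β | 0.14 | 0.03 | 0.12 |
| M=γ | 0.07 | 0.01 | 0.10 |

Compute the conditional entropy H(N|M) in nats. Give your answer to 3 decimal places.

0.685 nats

Chain rule: H(N|M) = H(M,N) − H(M).
Marginals: p(M) = (0.5300, 0.2900, 0.1800), p(N) = (0.2200, 0.1100, 0.6700).
H(M,N) = 1.6889 nats; H(M) = 1.0041 nats.
H(N|M) = 1.6889 − 1.0041 = 0.685 nats.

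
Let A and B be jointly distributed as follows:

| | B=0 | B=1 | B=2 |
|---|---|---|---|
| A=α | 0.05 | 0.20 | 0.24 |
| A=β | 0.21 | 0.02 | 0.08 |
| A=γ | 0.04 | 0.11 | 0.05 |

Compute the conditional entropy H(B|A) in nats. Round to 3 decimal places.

0.909 nats

Chain rule: H(B|A) = H(A,B) − H(A).
Marginals: p(A) = (0.4900, 0.3100, 0.2000), p(B) = (0.3000, 0.3300, 0.3700).
H(A,B) = 1.9436 nats; H(A) = 1.0345 nats.
H(B|A) = 1.9436 − 1.0345 = 0.909 nats.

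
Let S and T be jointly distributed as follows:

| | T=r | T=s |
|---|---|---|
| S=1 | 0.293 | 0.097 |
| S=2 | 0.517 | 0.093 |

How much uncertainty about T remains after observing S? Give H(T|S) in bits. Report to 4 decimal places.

0.6913 bits

Chain rule: H(T|S) = H(S,T) − H(S).
Marginals: p(S) = (0.3900, 0.6100), p(T) = (0.8100, 0.1900).
H(S,T) = 1.6561 bits; H(S) = 0.9648 bits.
H(T|S) = 1.6561 − 0.9648 = 0.6913 bits.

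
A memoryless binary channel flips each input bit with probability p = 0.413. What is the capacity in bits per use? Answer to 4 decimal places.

Binary symmetric channel: C = 1 − h₂(ε) where h₂ is the binary entropy function.
h₂(0.413) = −0.413·log₂0.413 − 0.587·log₂0.587 = 0.9780.
C = 1 − 0.9780 = 0.0220 bits per channel use.

0.0220 bits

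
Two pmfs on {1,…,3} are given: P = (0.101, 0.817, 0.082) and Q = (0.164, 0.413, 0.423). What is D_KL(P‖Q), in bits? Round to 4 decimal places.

0.5394 bits

D(P‖Q) = Σ p·log₂(p/q).
  0.101·log₂(0.101/0.164) = -0.07063
  0.817·log₂(0.817/0.413) = 0.80409
  0.082·log₂(0.082/0.423) = -0.19409
D(P‖Q) = 0.5394 bits.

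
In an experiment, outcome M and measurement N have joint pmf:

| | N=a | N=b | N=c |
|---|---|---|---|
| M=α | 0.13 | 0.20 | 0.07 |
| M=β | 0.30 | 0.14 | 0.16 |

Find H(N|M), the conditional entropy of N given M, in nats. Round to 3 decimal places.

1.030 nats

Marginals: p(M) = (0.4000, 0.6000), p(N) = (0.4300, 0.3400, 0.2300).
H(N|M) = Σ p(M) · H(N|M=·).
  M=α: p=0.4000, H(N|M=α) = 1.0169
  M=β: p=0.6000, H(N|M=β) = 1.0386
Weighted sum = 1.030 nats.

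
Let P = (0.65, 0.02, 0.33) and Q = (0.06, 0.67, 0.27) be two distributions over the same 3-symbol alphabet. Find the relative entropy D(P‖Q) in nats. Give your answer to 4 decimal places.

D(P‖Q) = Σ p·ln(p/q).
  0.65·ln(0.65/0.06) = 1.54871
  0.02·ln(0.02/0.67) = -0.07023
  0.33·ln(0.33/0.27) = 0.06622
D(P‖Q) = 1.5447 nats.

1.5447 nats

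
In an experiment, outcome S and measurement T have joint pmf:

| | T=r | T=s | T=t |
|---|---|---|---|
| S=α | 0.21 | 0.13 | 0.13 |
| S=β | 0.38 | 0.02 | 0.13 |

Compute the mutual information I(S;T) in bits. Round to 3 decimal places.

Marginals: p(S) = (0.4700, 0.5300), p(T) = (0.5900, 0.1500, 0.2600).
I(S;T) = Σ p(x,y)·log₂[p(x,y)/(p(x)p(y))].
  (α,r): 0.21·log₂(0.7573) = -0.0842
  (α,s): 0.13·log₂(1.8440) = 0.1148
  (α,t): 0.13·log₂(1.0638) = 0.0116
  (β,r): 0.38·log₂(1.2152) = 0.1069
  (β,s): 0.02·log₂(0.2516) = -0.0398
  (β,t): 0.13·log₂(0.9434) = -0.0109
Sum = 0.098 bits.

0.098 bits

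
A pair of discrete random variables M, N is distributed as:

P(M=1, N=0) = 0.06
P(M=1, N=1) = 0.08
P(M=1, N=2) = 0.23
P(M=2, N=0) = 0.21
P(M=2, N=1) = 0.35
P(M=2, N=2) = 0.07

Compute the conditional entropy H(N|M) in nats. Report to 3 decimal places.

Marginals: p(M) = (0.3700, 0.6300), p(N) = (0.2700, 0.4300, 0.3000).
H(N|M) = Σ p(M) · H(N|M=·).
  M=1: p=0.3700, H(N|M=1) = 0.9217
  M=2: p=0.6300, H(N|M=2) = 0.9369
Weighted sum = 0.931 nats.

0.931 nats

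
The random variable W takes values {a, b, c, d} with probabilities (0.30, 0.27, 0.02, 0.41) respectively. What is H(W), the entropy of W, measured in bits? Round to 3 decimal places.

1.671 bits

H(W) = −Σ p·log₂ p.
  −(0.30)·log₂(0.30) = 0.5211
  −(0.27)·log₂(0.27) = 0.5100
  −(0.02)·log₂(0.02) = 0.1129
  −(0.41)·log₂(0.41) = 0.5274
Sum: 0.5211 + 0.5100 + 0.1129 + 0.5274 = 1.671 bits.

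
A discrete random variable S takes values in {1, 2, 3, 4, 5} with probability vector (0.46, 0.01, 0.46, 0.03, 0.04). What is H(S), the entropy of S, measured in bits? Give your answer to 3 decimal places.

H(S) = −Σ p·log₂ p.
  −(0.46)·log₂(0.46) = 0.5153
  −(0.01)·log₂(0.01) = 0.0664
  −(0.46)·log₂(0.46) = 0.5153
  −(0.03)·log₂(0.03) = 0.1518
  −(0.04)·log₂(0.04) = 0.1858
Sum: 0.5153 + 0.0664 + 0.5153 + 0.1518 + 0.1858 = 1.435 bits.

1.435 bits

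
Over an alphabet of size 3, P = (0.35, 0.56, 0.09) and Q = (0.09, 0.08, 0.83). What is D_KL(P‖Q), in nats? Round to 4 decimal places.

D(P‖Q) = Σ p·ln(p/q).
  0.35·ln(0.35/0.09) = 0.47534
  0.56·ln(0.56/0.08) = 1.08971
  0.09·ln(0.09/0.83) = -0.19995
D(P‖Q) = 1.3651 nats.

1.3651 nats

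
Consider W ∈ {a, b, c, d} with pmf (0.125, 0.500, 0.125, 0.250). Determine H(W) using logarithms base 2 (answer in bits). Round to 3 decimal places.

1.750 bits

H(W) = −Σ p·log₂ p.
  −(0.125)·log₂(0.125) = 0.3750
  −(0.500)·log₂(0.500) = 0.5000
  −(0.125)·log₂(0.125) = 0.3750
  −(0.250)·log₂(0.250) = 0.5000
Sum: 0.3750 + 0.5000 + 0.3750 + 0.5000 = 1.750 bits.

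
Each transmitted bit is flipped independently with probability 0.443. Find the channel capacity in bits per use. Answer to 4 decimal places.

Binary symmetric channel: C = 1 − h₂(ε) where h₂ is the binary entropy function.
h₂(0.443) = −0.443·log₂0.443 − 0.557·log₂0.557 = 0.9906.
C = 1 − 0.9906 = 0.0094 bits per channel use.

0.0094 bits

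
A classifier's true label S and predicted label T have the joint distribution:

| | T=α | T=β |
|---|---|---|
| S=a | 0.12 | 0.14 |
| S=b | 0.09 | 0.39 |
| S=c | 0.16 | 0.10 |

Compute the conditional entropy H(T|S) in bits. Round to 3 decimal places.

Chain rule: H(T|S) = H(S,T) − H(S).
Marginals: p(S) = (0.2600, 0.4800, 0.2600), p(T) = (0.3700, 0.6300).
H(S,T) = 2.3618 bits; H(S) = 1.5188 bits.
H(T|S) = 2.3618 − 1.5188 = 0.843 bits.

0.843 bits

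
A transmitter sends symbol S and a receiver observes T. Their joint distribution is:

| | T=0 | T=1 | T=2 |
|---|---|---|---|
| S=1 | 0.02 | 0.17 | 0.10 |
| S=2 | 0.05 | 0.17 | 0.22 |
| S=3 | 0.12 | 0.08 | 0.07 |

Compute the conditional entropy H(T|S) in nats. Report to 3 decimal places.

0.963 nats

Marginals: p(S) = (0.2900, 0.4400, 0.2700), p(T) = (0.1900, 0.4200, 0.3900).
H(T|S) = Σ p(S) · H(T|S=·).
  S=1: p=0.2900, H(T|S=1) = 0.8646
  S=2: p=0.4400, H(T|S=2) = 0.9611
  S=3: p=0.2700, H(T|S=3) = 1.0708
Weighted sum = 0.963 nats.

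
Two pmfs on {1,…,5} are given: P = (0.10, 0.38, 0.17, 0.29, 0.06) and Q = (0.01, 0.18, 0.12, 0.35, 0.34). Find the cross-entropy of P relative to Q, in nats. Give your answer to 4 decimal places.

1.8418 nats

H(P,Q) = −Σ p·ln q.
  −0.10·ln(0.01) = 0.46052
  −0.38·ln(0.18) = 0.65162
  −0.17·ln(0.12) = 0.36044
  −0.29·ln(0.35) = 0.30445
  −0.06·ln(0.34) = 0.06473
H(P,Q) = 1.8418 nats.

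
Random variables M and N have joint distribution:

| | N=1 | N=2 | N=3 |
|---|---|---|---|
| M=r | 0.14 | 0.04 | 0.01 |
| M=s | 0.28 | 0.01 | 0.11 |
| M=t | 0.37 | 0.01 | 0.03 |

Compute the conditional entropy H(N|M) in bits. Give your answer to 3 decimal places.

Chain rule: H(N|M) = H(M,N) − H(M).
Marginals: p(M) = (0.1900, 0.4000, 0.4100), p(N) = (0.7900, 0.0600, 0.1500).
H(M,N) = 2.3292 bits; H(M) = 1.5114 bits.
H(N|M) = 2.3292 − 1.5114 = 0.818 bits.

0.818 bits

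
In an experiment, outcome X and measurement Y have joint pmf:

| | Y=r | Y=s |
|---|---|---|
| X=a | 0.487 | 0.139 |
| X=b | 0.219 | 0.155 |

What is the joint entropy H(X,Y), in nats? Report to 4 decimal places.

1.2462 nats

H(X,Y) = −Σ p(x,y)·ln p(x,y) over all 4 cells.
  cell (a,r): −0.487·ln0.487 = 0.35039
  cell (a,s): −0.139·ln0.139 = 0.27429
  cell (b,r): −0.219·ln0.219 = 0.33259
  cell (b,s): −0.155·ln0.155 = 0.28897
Sum = 1.2462 nats.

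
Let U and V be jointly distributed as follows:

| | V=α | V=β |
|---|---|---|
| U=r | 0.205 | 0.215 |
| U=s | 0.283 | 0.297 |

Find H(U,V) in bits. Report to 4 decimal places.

H(U,V) = −Σ p(x,y)·log₂ p(x,y) over all 4 cells.
  cell (r,α): −0.205·log₂0.205 = 0.46869
  cell (r,β): −0.215·log₂0.215 = 0.47678
  cell (s,α): −0.283·log₂0.283 = 0.51538
  cell (s,β): −0.297·log₂0.297 = 0.52019
Sum = 1.9810 bits.

1.9810 bits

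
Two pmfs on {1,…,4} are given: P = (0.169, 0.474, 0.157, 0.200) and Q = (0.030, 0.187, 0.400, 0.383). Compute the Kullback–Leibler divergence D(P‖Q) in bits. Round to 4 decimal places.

D(P‖Q) = Σ p·log₂(p/q).
  0.169·log₂(0.169/0.030) = 0.42148
  0.474·log₂(0.474/0.187) = 0.63604
  0.157·log₂(0.157/0.400) = -0.21183
  0.200·log₂(0.200/0.383) = -0.18747
D(P‖Q) = 0.6582 bits.

0.6582 bits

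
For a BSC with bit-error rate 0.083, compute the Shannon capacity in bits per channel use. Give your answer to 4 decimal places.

0.5873 bits

Binary symmetric channel: C = 1 − h₂(ε) where h₂ is the binary entropy function.
h₂(0.083) = −0.083·log₂0.083 − 0.917·log₂0.917 = 0.4127.
C = 1 − 0.4127 = 0.5873 bits per channel use.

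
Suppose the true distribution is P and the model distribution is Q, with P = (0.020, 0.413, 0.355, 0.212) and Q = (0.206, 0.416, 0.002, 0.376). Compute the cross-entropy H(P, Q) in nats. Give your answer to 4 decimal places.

2.8074 nats

H(P,Q) = −Σ p·ln q.
  −0.020·ln(0.206) = 0.03160
  −0.413·ln(0.416) = 0.36223
  −0.355·ln(0.002) = 2.20619
  −0.212·ln(0.376) = 0.20737
H(P,Q) = 2.8074 nats.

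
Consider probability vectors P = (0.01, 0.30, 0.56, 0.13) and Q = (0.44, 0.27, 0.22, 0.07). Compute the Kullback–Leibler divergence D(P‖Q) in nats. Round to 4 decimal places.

D(P‖Q) = Σ p·ln(p/q).
  0.01·ln(0.01/0.44) = -0.03784
  0.30·ln(0.30/0.27) = 0.03161
  0.56·ln(0.56/0.22) = 0.52321
  0.13·ln(0.13/0.07) = 0.08048
D(P‖Q) = 0.5975 nats.

0.5975 nats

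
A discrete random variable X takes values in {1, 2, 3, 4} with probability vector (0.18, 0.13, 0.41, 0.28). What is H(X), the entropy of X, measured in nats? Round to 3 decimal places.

H(X) = −Σ p·ln p.
  −(0.18)·ln(0.18) = 0.3087
  −(0.13)·ln(0.13) = 0.2652
  −(0.41)·ln(0.41) = 0.3656
  −(0.28)·ln(0.28) = 0.3564
Sum: 0.3087 + 0.2652 + 0.3656 + 0.3564 = 1.296 nats.

1.296 nats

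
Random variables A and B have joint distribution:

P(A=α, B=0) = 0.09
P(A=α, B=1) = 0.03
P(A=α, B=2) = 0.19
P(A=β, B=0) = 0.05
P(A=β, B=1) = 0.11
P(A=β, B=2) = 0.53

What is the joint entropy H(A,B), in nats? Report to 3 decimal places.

H(A,B) = −Σ p(x,y)·ln p(x,y) over all 6 cells.
  cell (α,0): −0.09·ln0.09 = 0.2167
  cell (α,1): −0.03·ln0.03 = 0.1052
  cell (α,2): −0.19·ln0.19 = 0.3155
  cell (β,0): −0.05·ln0.05 = 0.1498
  cell (β,1): −0.11·ln0.11 = 0.2428
  cell (β,2): −0.53·ln0.53 = 0.3365
Sum = 1.367 nats.

1.367 nats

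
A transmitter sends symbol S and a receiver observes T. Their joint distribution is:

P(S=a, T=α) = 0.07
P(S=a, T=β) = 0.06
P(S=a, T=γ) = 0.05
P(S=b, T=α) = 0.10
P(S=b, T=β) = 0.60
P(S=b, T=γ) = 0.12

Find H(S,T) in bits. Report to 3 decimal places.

H(S,T) = −Σ p(x,y)·log₂ p(x,y) over all 6 cells.
  cell (a,α): −0.07·log₂0.07 = 0.2686
  cell (a,β): −0.06·log₂0.06 = 0.2435
  cell (a,γ): −0.05·log₂0.05 = 0.2161
  cell (b,α): −0.10·log₂0.10 = 0.3322
  cell (b,β): −0.60·log₂0.60 = 0.4422
  cell (b,γ): −0.12·log₂0.12 = 0.3671
Sum = 1.870 bits.

1.870 bits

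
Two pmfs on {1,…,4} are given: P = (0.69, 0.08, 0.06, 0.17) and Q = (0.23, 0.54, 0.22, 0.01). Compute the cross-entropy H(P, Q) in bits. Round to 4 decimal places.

2.7946 bits

H(P,Q) = −Σ p·log₂ q.
  −0.69·log₂(0.23) = 1.46300
  −0.08·log₂(0.54) = 0.07112
  −0.06·log₂(0.22) = 0.13107
  −0.17·log₂(0.01) = 1.12946
H(P,Q) = 2.7946 bits.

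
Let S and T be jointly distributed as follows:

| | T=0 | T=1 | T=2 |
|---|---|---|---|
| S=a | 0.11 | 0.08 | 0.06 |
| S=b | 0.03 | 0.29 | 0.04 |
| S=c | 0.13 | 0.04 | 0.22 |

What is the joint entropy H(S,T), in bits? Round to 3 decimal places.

H(S,T) = −Σ p(x,y)·log₂ p(x,y) over all 9 cells.
  cell (a,0): −0.11·log₂0.11 = 0.3503
  cell (a,1): −0.08·log₂0.08 = 0.2915
  cell (a,2): −0.06·log₂0.06 = 0.2435
  cell (b,0): −0.03·log₂0.03 = 0.1518
  cell (b,1): −0.29·log₂0.29 = 0.5179
  cell (b,2): −0.04·log₂0.04 = 0.1858
  cell (c,0): −0.13·log₂0.13 = 0.3826
  cell (c,1): −0.04·log₂0.04 = 0.1858
  cell (c,2): −0.22·log₂0.22 = 0.4806
Sum = 2.790 bits.

2.790 bits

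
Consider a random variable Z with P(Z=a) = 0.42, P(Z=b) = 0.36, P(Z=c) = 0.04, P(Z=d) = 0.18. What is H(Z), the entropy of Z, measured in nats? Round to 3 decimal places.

H(Z) = −Σ p·ln p.
  −(0.42)·ln(0.42) = 0.3644
  −(0.36)·ln(0.36) = 0.3678
  −(0.04)·ln(0.04) = 0.1288
  −(0.18)·ln(0.18) = 0.3087
Sum: 0.3644 + 0.3678 + 0.1288 + 0.3087 = 1.170 nats.

1.170 nats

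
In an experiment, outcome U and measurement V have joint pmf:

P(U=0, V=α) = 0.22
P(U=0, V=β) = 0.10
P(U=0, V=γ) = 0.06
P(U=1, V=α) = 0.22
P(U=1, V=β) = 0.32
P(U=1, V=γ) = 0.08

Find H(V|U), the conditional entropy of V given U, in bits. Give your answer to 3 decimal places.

Marginals: p(U) = (0.3800, 0.6200), p(V) = (0.4400, 0.4200, 0.1400).
H(V|U) = Σ p(U) · H(V|U=·).
  U=0: p=0.3800, H(V|U=0) = 1.3838
  U=1: p=0.6200, H(V|U=1) = 1.4041
Weighted sum = 1.396 bits.

1.396 bits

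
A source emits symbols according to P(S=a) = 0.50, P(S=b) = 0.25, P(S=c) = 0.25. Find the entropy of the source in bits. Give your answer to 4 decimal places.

1.5000 bits

H(S) = −Σ p·log₂ p.
  −(0.50)·log₂(0.50) = 0.50000
  −(0.25)·log₂(0.25) = 0.50000
  −(0.25)·log₂(0.25) = 0.50000
Sum: 0.50000 + 0.50000 + 0.50000 = 1.5000 bits.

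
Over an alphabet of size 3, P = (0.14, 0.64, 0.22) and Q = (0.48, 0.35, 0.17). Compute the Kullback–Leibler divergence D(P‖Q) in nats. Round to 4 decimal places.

0.2705 nats

D(P‖Q) = Σ p·ln(p/q).
  0.14·ln(0.14/0.48) = -0.17250
  0.64·ln(0.64/0.35) = 0.38626
  0.22·ln(0.22/0.17) = 0.05672
D(P‖Q) = 0.2705 nats.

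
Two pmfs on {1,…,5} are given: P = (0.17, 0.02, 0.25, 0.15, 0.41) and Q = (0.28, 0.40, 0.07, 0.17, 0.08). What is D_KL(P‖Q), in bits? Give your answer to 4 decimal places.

D(P‖Q) = Σ p·log₂(p/q).
  0.17·log₂(0.17/0.28) = -0.12238
  0.02·log₂(0.02/0.40) = -0.08644
  0.25·log₂(0.25/0.07) = 0.45913
  0.15·log₂(0.15/0.17) = -0.02709
  0.41·log₂(0.41/0.08) = 0.96660
D(P‖Q) = 1.1898 bits.

1.1898 bits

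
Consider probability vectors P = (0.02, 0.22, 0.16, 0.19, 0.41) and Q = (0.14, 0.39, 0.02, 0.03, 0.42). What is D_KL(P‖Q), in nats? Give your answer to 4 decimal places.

D(P‖Q) = Σ p·ln(p/q).
  0.02·ln(0.02/0.14) = -0.03892
  0.22·ln(0.22/0.39) = -0.12595
  0.16·ln(0.16/0.02) = 0.33271
  0.19·ln(0.19/0.03) = 0.35071
  0.41·ln(0.41/0.42) = -0.00988
D(P‖Q) = 0.5087 nats.

0.5087 nats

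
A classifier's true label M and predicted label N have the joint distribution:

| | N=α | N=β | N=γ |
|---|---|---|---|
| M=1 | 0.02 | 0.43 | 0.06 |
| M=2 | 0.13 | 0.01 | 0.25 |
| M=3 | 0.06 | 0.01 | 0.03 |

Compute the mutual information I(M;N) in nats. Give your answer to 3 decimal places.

0.407 nats

Marginals: p(M) = (0.5100, 0.3900, 0.1000), p(N) = (0.2100, 0.4500, 0.3400).
I(M;N) = Σ p(x,y)·ln[p(x,y)/(p(x)p(y))].
  (1,α): 0.02·ln(0.1867) = -0.0336
  (1,β): 0.43·ln(1.8736) = 0.2700
  (1,γ): 0.06·ln(0.3460) = -0.0637
  (2,α): 0.13·ln(1.5873) = 0.0601
  (2,β): 0.01·ln(0.0570) = -0.0287
  (2,γ): 0.25·ln(1.8854) = 0.1585
  (3,α): 0.06·ln(2.8571) = 0.0630
  (3,β): 0.01·ln(0.2222) = -0.0150
  (3,γ): 0.03·ln(0.8824) = -0.0038
Sum = 0.407 nats.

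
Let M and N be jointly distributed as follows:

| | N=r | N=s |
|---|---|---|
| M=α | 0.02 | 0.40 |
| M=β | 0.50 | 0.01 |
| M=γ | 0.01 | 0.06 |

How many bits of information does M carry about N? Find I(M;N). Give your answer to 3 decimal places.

0.769 bits

Marginals: p(M) = (0.4200, 0.5100, 0.0700), p(N) = (0.5300, 0.4700).
I(M;N) = H(M) + H(N) − H(M,N).
H(M) = 1.2896, H(N) = 0.9974, H(M,N) = 1.5181.
I(M;N) = 1.2896 + 0.9974 − 1.5181 = 0.769 bits.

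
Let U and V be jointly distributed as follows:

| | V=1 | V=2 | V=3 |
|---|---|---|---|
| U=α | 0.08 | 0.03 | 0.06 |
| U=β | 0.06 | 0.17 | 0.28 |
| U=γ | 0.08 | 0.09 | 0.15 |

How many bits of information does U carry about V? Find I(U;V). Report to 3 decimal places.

0.065 bits

Marginals: p(U) = (0.1700, 0.5100, 0.3200), p(V) = (0.2200, 0.2900, 0.4900).
I(U;V) = Σ p(x,y)·log₂[p(x,y)/(p(x)p(y))].
  (α,1): 0.08·log₂(2.1390) = 0.0878
  (α,2): 0.03·log₂(0.6085) = -0.0215
  (α,3): 0.06·log₂(0.7203) = -0.0284
  (β,1): 0.06·log₂(0.5348) = -0.0542
  (β,2): 0.17·log₂(1.1494) = 0.0342
  (β,3): 0.28·log₂(1.1204) = 0.0459
  (γ,1): 0.08·log₂(1.1364) = 0.0148
  (γ,2): 0.09·log₂(0.9698) = -0.0040
  (γ,3): 0.15·log₂(0.9566) = -0.0096
Sum = 0.065 bits.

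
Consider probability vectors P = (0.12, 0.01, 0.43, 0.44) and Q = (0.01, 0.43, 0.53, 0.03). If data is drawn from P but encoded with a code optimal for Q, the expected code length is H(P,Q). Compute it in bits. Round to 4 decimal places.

H(P,Q) = −Σ p·log₂ q.
  −0.12·log₂(0.01) = 0.79726
  −0.01·log₂(0.43) = 0.01218
  −0.43·log₂(0.53) = 0.39385
  −0.44·log₂(0.03) = 2.22591
H(P,Q) = 3.4292 bits.

3.4292 bits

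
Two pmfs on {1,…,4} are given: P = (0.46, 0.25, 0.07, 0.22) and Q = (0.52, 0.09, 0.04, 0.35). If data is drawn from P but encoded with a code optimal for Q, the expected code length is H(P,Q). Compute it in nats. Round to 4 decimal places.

1.3591 nats

H(P,Q) = −Σ p·ln q.
  −0.46·ln(0.52) = 0.30081
  −0.25·ln(0.09) = 0.60199
  −0.07·ln(0.04) = 0.22532
  −0.22·ln(0.35) = 0.23096
H(P,Q) = 1.3591 nats.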